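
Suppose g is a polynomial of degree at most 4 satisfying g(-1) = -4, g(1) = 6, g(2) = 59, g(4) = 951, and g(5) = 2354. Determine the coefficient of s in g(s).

6

Write g(s) = as^4 + bs^3 + cs^2 + ds + e. Substituting each data point gives a linear system:
  a - b + c - d + e = -4
  a + b + c + d + e = 6
  16a + 8b + 4c + 2d + e = 59
  256a + 64b + 16c + 4d + e = 951
  625a + 125b + 25c + 5d + e = 2354
Solving the system yields a = 4, b = -1, c = -2, d = 6, e = -1.
So g(s) = 4s^4 - s^3 - 2s^2 + 6s - 1.
The coefficient of s is 6.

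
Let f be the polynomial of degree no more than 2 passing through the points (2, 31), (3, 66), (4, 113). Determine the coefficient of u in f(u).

5

Write f(u) = au^2 + bu + c. Substituting each data point gives a linear system:
  4a + 2b + c = 31
  9a + 3b + c = 66
  16a + 4b + c = 113
Solving the system yields a = 6, b = 5, c = -3.
So f(u) = 6u^2 + 5u - 3.
The coefficient of u is 5.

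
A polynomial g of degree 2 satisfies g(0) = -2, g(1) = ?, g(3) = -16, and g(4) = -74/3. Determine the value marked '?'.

-14/3

The 3 known points determine the degree-2 polynomial uniquely.
Write g(s) = as^2 + bs + c. Substituting each data point gives a linear system:
  c = -2
  9a + 3b + c = -16
  16a + 4b + c = -74/3
Solving the system yields a = -1, b = -5/3, c = -2.
So g(s) = -s² - (5/3)s - 2.
Then g(1) = -14/3.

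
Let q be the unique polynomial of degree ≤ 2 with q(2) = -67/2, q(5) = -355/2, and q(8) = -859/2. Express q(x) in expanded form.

Write q(x) = ax^2 + bx + c. Substituting each data point gives a linear system:
  4a + 2b + c = -67/2
  25a + 5b + c = -355/2
  64a + 8b + c = -859/2
Solving the system yields a = -6, b = -6, c = 5/2.
So q(x) = -6x^2 - 6x + 5/2.
Check: q(2) = -67/2. ✓

q(x) = -6x^2 - 6x + 5/2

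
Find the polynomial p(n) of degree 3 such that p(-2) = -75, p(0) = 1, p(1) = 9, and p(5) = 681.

Using the Lagrange interpolation formula with nodes -2, 0, 1, 5:
  L_0(n) = n(n - 1)(n - 5) / -42
  L_1(n) = (n + 2)(n - 1)(n - 5) / 10
  L_2(n) = (n + 2)n(n - 5) / -12
  L_3(n) = (n + 2)n(n - 1) / 140
Then p(n) = -75·L_0(n) + 1·L_1(n) + 9·L_2(n) + 681·L_3(n).
Expanding and collecting terms gives p(n) = 6n^3 - 4n^2 + 6n + 1.
Check: p(5) = 681. ✓

p(n) = 6n^3 - 4n^2 + 6n + 1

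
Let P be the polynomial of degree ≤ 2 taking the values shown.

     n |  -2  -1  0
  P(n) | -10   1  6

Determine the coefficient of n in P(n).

2

Write P(n) = an^2 + bn + c. Substituting each data point gives a linear system:
  4a - 2b + c = -10
  a - b + c = 1
  c = 6
Solving the system yields a = -3, b = 2, c = 6.
So P(n) = -3n^2 + 2n + 6.
The coefficient of n is 2.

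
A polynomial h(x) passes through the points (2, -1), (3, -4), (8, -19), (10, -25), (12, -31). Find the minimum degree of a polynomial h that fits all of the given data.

1

Divided differences on the nodes 2, 3, 8, 10, 12:
  order 0: -1  -4  -19  -25  -31
  order 1: -3  -3  -3  -3
  order 2: 0  0  0
  order 3: 0  0
  order 4: 0
The order-1 divided differences are all -3 (nonzero) and every higher order vanishes, so the data lies on a polynomial of degree exactly 1.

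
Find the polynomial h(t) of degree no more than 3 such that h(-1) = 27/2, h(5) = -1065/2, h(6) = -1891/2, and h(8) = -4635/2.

Using the Lagrange interpolation formula with nodes -1, 5, 6, 8:
  L_0(t) = (t - 5)(t - 6)(t - 8) / -378
  L_1(t) = (t + 1)(t - 6)(t - 8) / 18
  L_2(t) = (t + 1)(t - 5)(t - 8) / -14
  L_3(t) = (t + 1)(t - 5)(t - 6) / 54
Then h(t) = 27/2·L_0(t) - 1065/2·L_1(t) - 1891/2·L_2(t) - 4635/2·L_3(t).
Expanding and collecting terms gives h(t) = -5t³ + 4t² - 2t + 5/2.
Check: h(-1) = 27/2. ✓

h(t) = -5t^3 + 4t^2 - 2t + 5/2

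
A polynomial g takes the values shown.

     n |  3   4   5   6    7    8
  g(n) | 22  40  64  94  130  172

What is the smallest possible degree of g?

Forward differences of the values at n = 3, 4, 5, 6, 7, 8:
  g  : 22  40  64  94  130  172
  Δ  : 18  24  30  36  42
  Δ^2: 6  6  6  6
  Δ^3: 0  0  0
  Δ^4: 0  0
  Δ^5: 0
The second differences are constant (6) and nonzero, while all higher differences vanish, so the minimal degree is 2.

2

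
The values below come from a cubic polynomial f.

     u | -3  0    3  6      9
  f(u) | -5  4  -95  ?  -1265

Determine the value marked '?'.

On equispaced nodes a degree-3 polynomial has vanishing fourth forward difference, so
  f(-3) - 4·f(0) + 6·f(3) - 4·f(6) + f(9) = 0.
Substituting the known values and solving for f(6):
  -4·f(6) = 1856
  f(6) = -464.

-464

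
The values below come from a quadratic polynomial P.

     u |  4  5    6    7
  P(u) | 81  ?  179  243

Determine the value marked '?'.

125

The 3 known points determine the degree-2 polynomial uniquely.
Write P(u) = au^2 + bu + c. Substituting each data point gives a linear system:
  16a + 4b + c = 81
  36a + 6b + c = 179
  49a + 7b + c = 243
Solving the system yields a = 5, b = -1, c = 5.
So P(u) = 5u^2 - u + 5.
Then P(5) = 125.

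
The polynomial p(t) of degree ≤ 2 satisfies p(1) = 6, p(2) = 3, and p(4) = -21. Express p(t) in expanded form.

p(t) = -3t^2 + 6t + 3

Write p(t) = at^2 + bt + c. Substituting each data point gives a linear system:
  a + b + c = 6
  4a + 2b + c = 3
  16a + 4b + c = -21
Solving the system yields a = -3, b = 6, c = 3.
So p(t) = -3t^2 + 6t + 3.
Check: p(4) = -21. ✓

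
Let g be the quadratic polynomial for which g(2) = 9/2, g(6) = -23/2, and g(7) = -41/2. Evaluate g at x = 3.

Using the Lagrange interpolation formula with nodes 2, 6, 7:
  L_0(x) = (x - 6)(x - 7) / 20
  L_1(x) = (x - 2)(x - 7) / -4
  L_2(x) = (x - 2)(x - 6) / 5
Then g(x) = 9/2·L_0(x) - 23/2·L_1(x) - 41/2·L_2(x).
Expanding and collecting terms gives g(x) = -x^2 + 4x + 1/2.
Evaluating at x = 3: g(3) = 7/2.

7/2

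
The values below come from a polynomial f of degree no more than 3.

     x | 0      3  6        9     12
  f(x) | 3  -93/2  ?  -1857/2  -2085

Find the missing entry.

-303

On equispaced nodes a degree-3 polynomial has vanishing fourth forward difference, so
  f(0) - 4·f(3) + 6·f(6) - 4·f(9) + f(12) = 0.
Substituting the known values and solving for f(6):
  6·f(6) = -1818
  f(6) = -303.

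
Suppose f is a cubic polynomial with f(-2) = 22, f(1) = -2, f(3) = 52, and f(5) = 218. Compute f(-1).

Write f(u) = au^3 + bu^2 + cu + d. Substituting each data point gives a linear system:
  -8a + 4b - 2c + d = 22
  a + b + c + d = -2
  27a + 9b + 3c + d = 52
  125a + 25b + 5c + d = 218
Solving the system yields a = 1, b = 5, c = -6, d = -2.
So f(u) = u^3 + 5u^2 - 6u - 2.
Then f(-1) = 8.

8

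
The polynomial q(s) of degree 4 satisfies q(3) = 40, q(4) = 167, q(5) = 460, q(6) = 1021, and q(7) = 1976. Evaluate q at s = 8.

3475

Write q(s) = as^4 + bs^3 + cs^2 + ds + e. Substituting each data point gives a linear system:
  81a + 27b + 9c + 3d + e = 40
  256a + 64b + 16c + 4d + e = 167
  625a + 125b + 25c + 5d + e = 460
  1296a + 216b + 36c + 6d + e = 1021
  2401a + 343b + 49c + 7d + e = 1976
Solving the system yields a = 1, b = -1, c = -2, d = 3, e = -5.
So q(s) = s^4 - s^3 - 2s^2 + 3s - 5.
Then q(8) = 3475.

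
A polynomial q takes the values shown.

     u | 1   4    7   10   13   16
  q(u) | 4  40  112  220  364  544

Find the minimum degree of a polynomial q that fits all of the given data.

2

Forward differences of the values at u = 1, 4, 7, 10, 13, 16:
  q  : 4  40  112  220  364  544
  Δ  : 36  72  108  144  180
  Δ^2: 36  36  36  36
  Δ^3: 0  0  0
  Δ^4: 0  0
  Δ^5: 0
The second differences are constant (36) and nonzero, while all higher differences vanish, so the minimal degree is 2.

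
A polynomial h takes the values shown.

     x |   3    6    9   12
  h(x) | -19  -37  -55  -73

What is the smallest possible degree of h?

1

Forward differences of the values at x = 3, 6, 9, 12:
  h  : -19  -37  -55  -73
  Δ  : -18  -18  -18
  Δ^2: 0  0
  Δ^3: 0
The first differences are constant (-18) and nonzero, while all higher differences vanish, so the minimal degree is 1.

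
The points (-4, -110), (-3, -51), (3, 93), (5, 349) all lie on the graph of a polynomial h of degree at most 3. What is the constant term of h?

-6

Write h(s) = as^3 + bs^2 + cs + d. Substituting each data point gives a linear system:
  -64a + 16b - 4c + d = -110
  -27a + 9b - 3c + d = -51
  27a + 9b + 3c + d = 93
  125a + 25b + 5c + d = 349
Solving the system yields a = 2, b = 3, c = 6, d = -6.
So h(s) = 2s^3 + 3s^2 + 6s - 6.
The constant term is -6.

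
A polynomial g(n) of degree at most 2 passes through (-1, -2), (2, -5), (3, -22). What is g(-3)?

Using the Lagrange interpolation formula with nodes -1, 2, 3:
  L_0(n) = (n - 2)(n - 3) / 12
  L_1(n) = (n + 1)(n - 3) / -3
  L_2(n) = (n + 1)(n - 2) / 4
Then g(n) = -2·L_0(n) - 5·L_1(n) - 22·L_2(n).
Expanding and collecting terms gives g(n) = -4n^2 + 3n + 5.
Evaluating at n = -3: g(-3) = -40.

-40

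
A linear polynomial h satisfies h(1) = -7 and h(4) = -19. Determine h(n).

Using the Lagrange interpolation formula with nodes 1, 4:
  L_0(n) = (n - 4) / -3
  L_1(n) = (n - 1) / 3
Then h(n) = -7·L_0(n) - 19·L_1(n).
Expanding and collecting terms gives h(n) = -4n - 3.
Check: h(4) = -19. ✓

h(n) = -4n - 3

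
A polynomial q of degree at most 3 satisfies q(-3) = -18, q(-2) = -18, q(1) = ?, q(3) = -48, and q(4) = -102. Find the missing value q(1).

-6

The 4 known points determine the degree-3 polynomial uniquely.
Write q(s) = as^3 + bs^2 + cs + d. Substituting each data point gives a linear system:
  -27a + 9b - 3c + d = -18
  -8a + 4b - 2c + d = -18
  27a + 9b + 3c + d = -48
  64a + 16b + 4c + d = -102
Solving the system yields a = -1, b = -3, c = 4, d = -6.
So q(s) = -s^3 - 3s^2 + 4s - 6.
Then q(1) = -6.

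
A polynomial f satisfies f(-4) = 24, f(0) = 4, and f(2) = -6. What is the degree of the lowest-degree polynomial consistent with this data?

1

Divided differences on the nodes -4, 0, 2:
  order 0: 24  4  -6
  order 1: -5  -5
  order 2: 0
The order-1 divided differences are all -5 (nonzero) and every higher order vanishes, so the data lies on a polynomial of degree exactly 1.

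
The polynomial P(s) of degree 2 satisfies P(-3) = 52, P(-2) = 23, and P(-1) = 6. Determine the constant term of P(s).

Write P(s) = as^2 + bs + c. Substituting each data point gives a linear system:
  9a - 3b + c = 52
  4a - 2b + c = 23
  a - b + c = 6
Solving the system yields a = 6, b = 1, c = 1.
So P(s) = 6s^2 + s + 1.
The constant term is 1.

1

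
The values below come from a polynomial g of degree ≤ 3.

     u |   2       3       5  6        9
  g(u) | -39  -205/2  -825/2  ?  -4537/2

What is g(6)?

-695

The 4 known points determine the degree-3 polynomial uniquely.
Write g(u) = au^3 + bu^2 + cu + d. Substituting each data point gives a linear system:
  8a + 4b + 2c + d = -39
  27a + 9b + 3c + d = -205/2
  125a + 25b + 5c + d = -825/2
  729a + 81b + 9c + d = -4537/2
Solving the system yields a = -3, b = -1/2, c = -4, d = -5.
So g(u) = -3u^3 - (1/2)u^2 - 4u - 5.
Then g(6) = -695.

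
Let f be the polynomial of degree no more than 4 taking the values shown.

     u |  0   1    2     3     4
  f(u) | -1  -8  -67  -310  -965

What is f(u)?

Write f(u) = au^4 + bu^3 + cu^2 + du + e. Substituting each data point gives a linear system:
  e = -1
  a + b + c + d + e = -8
  16a + 8b + 4c + 2d + e = -67
  81a + 27b + 9c + 3d + e = -310
  256a + 64b + 16c + 4d + e = -965
Solving the system yields a = -4, b = 2, c = -4, d = -1, e = -1.
So f(u) = -4u^4 + 2u^3 - 4u^2 - u - 1.
Check: f(3) = -310. ✓

f(u) = -4u^4 + 2u^3 - 4u^2 - u - 1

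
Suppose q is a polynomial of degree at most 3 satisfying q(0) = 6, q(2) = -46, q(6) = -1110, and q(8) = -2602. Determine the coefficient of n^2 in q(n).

Write q(n) = an^3 + bn^2 + cn + d. Substituting each data point gives a linear system:
  d = 6
  8a + 4b + 2c + d = -46
  216a + 36b + 6c + d = -1110
  512a + 64b + 8c + d = -2602
Solving the system yields a = -5, b = 0, c = -6, d = 6.
So q(n) = -5n^3 - 6n + 6.
The coefficient of n^2 is 0.

0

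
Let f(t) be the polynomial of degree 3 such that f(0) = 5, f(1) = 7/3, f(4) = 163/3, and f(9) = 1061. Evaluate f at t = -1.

-7/3

Using the Lagrange interpolation formula with nodes 0, 1, 4, 9:
  L_0(t) = (t - 1)(t - 4)(t - 9) / -36
  L_1(t) = t(t - 4)(t - 9) / 24
  L_2(t) = t(t - 1)(t - 9) / -60
  L_3(t) = t(t - 1)(t - 4) / 360
Then f(t) = 5·L_0(t) + 7/3·L_1(t) + 163/3·L_2(t) + 1061·L_3(t).
Expanding and collecting terms gives f(t) = 2t³ - 5t² + (1/3)t + 5.
Evaluating at t = -1: f(-1) = -7/3.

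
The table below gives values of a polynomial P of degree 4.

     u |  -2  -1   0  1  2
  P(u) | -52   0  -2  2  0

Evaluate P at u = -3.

-290

Forward differences of the values at u = -2, -1, 0, 1, 2:
  P  : -52  0  -2  2  0
  Δ  : 52  -2  4  -2
  Δ^2: -54  6  -6
  Δ^3: 60  -12
  Δ^4: -72
The fourth differences are constant, confirming degree 4.
Interpolating (Newton forward form) and evaluating at u = -3 gives P(-3) = -290.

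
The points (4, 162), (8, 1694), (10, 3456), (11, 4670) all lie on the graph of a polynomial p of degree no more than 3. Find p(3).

54

Write p(x) = ax^3 + bx^2 + cx + d. Substituting each data point gives a linear system:
  64a + 16b + 4c + d = 162
  512a + 64b + 8c + d = 1694
  1000a + 100b + 10c + d = 3456
  1331a + 121b + 11c + d = 4670
Solving the system yields a = 4, b = -5, c = -5, d = 6.
So p(x) = 4x^3 - 5x^2 - 5x + 6.
Then p(3) = 54.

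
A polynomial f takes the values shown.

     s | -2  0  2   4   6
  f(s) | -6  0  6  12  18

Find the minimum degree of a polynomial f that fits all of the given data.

Forward differences of the values at s = -2, 0, 2, 4, 6:
  f  : -6  0  6  12  18
  Δ  : 6  6  6  6
  Δ^2: 0  0  0
  Δ^3: 0  0
  Δ^4: 0
The first differences are constant (6) and nonzero, while all higher differences vanish, so the minimal degree is 1.

1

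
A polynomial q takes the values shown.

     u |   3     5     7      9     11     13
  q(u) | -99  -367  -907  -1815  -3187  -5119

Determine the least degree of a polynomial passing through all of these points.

3

Forward differences of the values at u = 3, 5, 7, 9, 11, 13:
  q  : -99  -367  -907  -1815  -3187  -5119
  Δ  : -268  -540  -908  -1372  -1932
  Δ^2: -272  -368  -464  -560
  Δ^3: -96  -96  -96
  Δ^4: 0  0
  Δ^5: 0
The third differences are constant (-96) and nonzero, while all higher differences vanish, so the minimal degree is 3.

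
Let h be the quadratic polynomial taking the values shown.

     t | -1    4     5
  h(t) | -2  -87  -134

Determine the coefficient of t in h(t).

-2

Write h(t) = at^2 + bt + c. Substituting each data point gives a linear system:
  a - b + c = -2
  16a + 4b + c = -87
  25a + 5b + c = -134
Solving the system yields a = -5, b = -2, c = 1.
So h(t) = -5t² - 2t + 1.
The coefficient of t is -2.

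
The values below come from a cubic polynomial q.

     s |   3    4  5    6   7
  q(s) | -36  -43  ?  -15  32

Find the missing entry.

The 4 known points determine the degree-3 polynomial uniquely.
Write q(s) = as^3 + bs^2 + cs + d. Substituting each data point gives a linear system:
  27a + 9b + 3c + d = -36
  64a + 16b + 4c + d = -43
  216a + 36b + 6c + d = -15
  343a + 49b + 7c + d = 32
Solving the system yields a = 1, b = -6, c = -2, d = -3.
So q(s) = s^3 - 6s^2 - 2s - 3.
Then q(5) = -38.

-38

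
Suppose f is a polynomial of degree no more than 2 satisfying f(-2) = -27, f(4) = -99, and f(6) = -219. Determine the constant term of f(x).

-3

Write f(x) = ax^2 + bx + c. Substituting each data point gives a linear system:
  4a - 2b + c = -27
  16a + 4b + c = -99
  36a + 6b + c = -219
Solving the system yields a = -6, b = 0, c = -3.
So f(x) = -6x^2 - 3.
The constant term is -3.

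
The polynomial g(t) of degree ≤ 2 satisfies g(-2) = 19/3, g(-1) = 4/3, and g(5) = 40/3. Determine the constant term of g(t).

-5/3

Write g(t) = at^2 + bt + c. Substituting each data point gives a linear system:
  4a - 2b + c = 19/3
  a - b + c = 4/3
  25a + 5b + c = 40/3
Solving the system yields a = 1, b = -2, c = -5/3.
So g(t) = t^2 - 2t - 5/3.
The constant term is -5/3.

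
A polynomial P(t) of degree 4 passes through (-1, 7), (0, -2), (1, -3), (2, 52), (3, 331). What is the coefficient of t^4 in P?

5

Write P(t) = at^4 + bt^3 + ct^2 + dt + e. Substituting each data point gives a linear system:
  a - b + c - d + e = 7
  e = -2
  a + b + c + d + e = -3
  16a + 8b + 4c + 2d + e = 52
  81a + 27b + 9c + 3d + e = 331
Solving the system yields a = 5, b = -2, c = -1, d = -3, e = -2.
So P(t) = 5t⁴ - 2t³ - t² - 3t - 2.
The leading coefficient is 5.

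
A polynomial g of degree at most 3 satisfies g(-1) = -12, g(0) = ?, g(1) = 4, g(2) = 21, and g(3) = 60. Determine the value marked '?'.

-3

The 4 known points determine the degree-3 polynomial uniquely.
Write g(t) = at^3 + bt^2 + ct + d. Substituting each data point gives a linear system:
  -a + b - c + d = -12
  a + b + c + d = 4
  8a + 4b + 2c + d = 21
  27a + 9b + 3c + d = 60
Solving the system yields a = 2, b = -1, c = 6, d = -3.
So g(t) = 2t^3 - t^2 + 6t - 3.
Then g(0) = -3.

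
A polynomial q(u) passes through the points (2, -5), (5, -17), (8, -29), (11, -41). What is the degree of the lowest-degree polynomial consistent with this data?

1

Forward differences of the values at u = 2, 5, 8, 11:
  q  : -5  -17  -29  -41
  Δ  : -12  -12  -12
  Δ^2: 0  0
  Δ^3: 0
The first differences are constant (-12) and nonzero, while all higher differences vanish, so the minimal degree is 1.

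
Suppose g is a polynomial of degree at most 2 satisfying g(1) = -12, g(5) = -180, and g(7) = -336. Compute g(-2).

-12

Using the Lagrange interpolation formula with nodes 1, 5, 7:
  L_0(t) = (t - 5)(t - 7) / 24
  L_1(t) = (t - 1)(t - 7) / -8
  L_2(t) = (t - 1)(t - 5) / 12
Then g(t) = -12·L_0(t) - 180·L_1(t) - 336·L_2(t).
Expanding and collecting terms gives g(t) = -6t² - 6t.
Evaluating at t = -2: g(-2) = -12.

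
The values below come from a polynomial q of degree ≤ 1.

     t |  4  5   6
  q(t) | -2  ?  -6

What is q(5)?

The 2 known points determine the degree-1 polynomial uniquely.
Write q(t) = at + b. Substituting each data point gives a linear system:
  4a + b = -2
  6a + b = -6
Solving the system yields a = -2, b = 6.
So q(t) = -2t + 6.
Then q(5) = -4.

-4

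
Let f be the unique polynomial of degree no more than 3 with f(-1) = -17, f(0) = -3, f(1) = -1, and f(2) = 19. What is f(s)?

Using the Lagrange interpolation formula with nodes -1, 0, 1, 2:
  L_0(s) = s(s - 1)(s - 2) / -6
  L_1(s) = (s + 1)(s - 1)(s - 2) / 2
  L_2(s) = (s + 1)s(s - 2) / -2
  L_3(s) = (s + 1)s(s - 1) / 6
Then f(s) = -17·L_0(s) - 3·L_1(s) - 1·L_2(s) + 19·L_3(s).
Expanding and collecting terms gives f(s) = 5s^3 - 6s^2 + 3s - 3.
Check: f(2) = 19. ✓

f(s) = 5s^3 - 6s^2 + 3s - 3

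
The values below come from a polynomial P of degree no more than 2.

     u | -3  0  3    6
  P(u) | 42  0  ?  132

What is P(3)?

30

On equispaced nodes a degree-2 polynomial has vanishing third forward difference, so
  - P(-3) + 3·P(0) - 3·P(3) + P(6) = 0.
Substituting the known values and solving for P(3):
  -3·P(3) = -90
  P(3) = 30.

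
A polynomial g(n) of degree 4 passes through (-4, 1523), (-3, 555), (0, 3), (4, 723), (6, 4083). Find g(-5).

Using the Lagrange interpolation formula with nodes -4, -3, 0, 4, 6:
  L_0(n) = (n + 3)n(n - 4)(n - 6) / 320
  L_1(n) = (n + 4)n(n - 4)(n - 6) / -189
  L_2(n) = (n + 4)(n + 3)(n - 4)(n - 6) / 288
  L_3(n) = (n + 4)(n + 3)n(n - 6) / -448
  L_4(n) = (n + 4)(n + 3)n(n - 4) / 1080
Then g(n) = 1523·L_0(n) + 555·L_1(n) + 3·L_2(n) + 723·L_3(n) + 4083·L_4(n).
Expanding and collecting terms gives g(n) = 4n^4 - 6n^3 + 6n^2 - 4n + 3.
Evaluating at n = -5: g(-5) = 3423.

3423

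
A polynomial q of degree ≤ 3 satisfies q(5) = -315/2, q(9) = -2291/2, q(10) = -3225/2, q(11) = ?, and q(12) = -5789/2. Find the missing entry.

The 4 known points determine the degree-3 polynomial uniquely.
Write q(t) = at^3 + bt^2 + ct + d. Substituting each data point gives a linear system:
  125a + 25b + 5c + d = -315/2
  729a + 81b + 9c + d = -2291/2
  1000a + 100b + 10c + d = -3225/2
  1728a + 144b + 12c + d = -5789/2
Solving the system yields a = -2, b = 4, c = -1, d = -5/2.
So q(t) = -2t^3 + 4t^2 - t - 5/2.
Then q(11) = -4383/2.

-4383/2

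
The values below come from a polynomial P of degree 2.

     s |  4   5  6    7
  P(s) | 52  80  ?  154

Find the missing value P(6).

The 3 known points determine the degree-2 polynomial uniquely.
Write P(s) = as^2 + bs + c. Substituting each data point gives a linear system:
  16a + 4b + c = 52
  25a + 5b + c = 80
  49a + 7b + c = 154
Solving the system yields a = 3, b = 1, c = 0.
So P(s) = 3s² + s.
Then P(6) = 114.

114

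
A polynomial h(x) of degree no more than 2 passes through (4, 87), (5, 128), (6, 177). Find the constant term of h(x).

Write h(x) = ax^2 + bx + c. Substituting each data point gives a linear system:
  16a + 4b + c = 87
  25a + 5b + c = 128
  36a + 6b + c = 177
Solving the system yields a = 4, b = 5, c = 3.
So h(x) = 4x^2 + 5x + 3.
The constant term is 3.

3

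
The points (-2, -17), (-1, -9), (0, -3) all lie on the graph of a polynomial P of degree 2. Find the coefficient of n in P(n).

5

Write P(n) = an^2 + bn + c. Substituting each data point gives a linear system:
  4a - 2b + c = -17
  a - b + c = -9
  c = -3
Solving the system yields a = -1, b = 5, c = -3.
So P(n) = -n² + 5n - 3.
The coefficient of n is 5.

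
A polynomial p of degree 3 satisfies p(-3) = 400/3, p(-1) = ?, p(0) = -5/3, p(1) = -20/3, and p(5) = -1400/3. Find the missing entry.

22/3

The 4 known points determine the degree-3 polynomial uniquely.
Write p(s) = as^3 + bs^2 + cs + d. Substituting each data point gives a linear system:
  -27a + 9b - 3c + d = 400/3
  d = -5/3
  a + b + c + d = -20/3
  125a + 25b + 5c + d = -1400/3
Solving the system yields a = -4, b = 2, c = -3, d = -5/3.
So p(s) = -4s^3 + 2s^2 - 3s - 5/3.
Then p(-1) = 22/3.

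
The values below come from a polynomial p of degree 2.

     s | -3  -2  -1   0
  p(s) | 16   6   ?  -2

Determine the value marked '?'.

0

On equispaced nodes a degree-2 polynomial has vanishing third forward difference, so
  - p(-3) + 3·p(-2) - 3·p(-1) + p(0) = 0.
Substituting the known values and solving for p(-1):
  -3·p(-1) = 0
  p(-1) = 0.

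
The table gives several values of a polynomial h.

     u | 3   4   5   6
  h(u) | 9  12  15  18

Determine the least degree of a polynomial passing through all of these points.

Forward differences of the values at u = 3, 4, 5, 6:
  h  : 9  12  15  18
  Δ  : 3  3  3
  Δ^2: 0  0
  Δ^3: 0
The first differences are constant (3) and nonzero, while all higher differences vanish, so the minimal degree is 1.

1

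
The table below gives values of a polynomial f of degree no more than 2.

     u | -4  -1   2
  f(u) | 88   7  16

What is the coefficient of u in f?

Write f(u) = au^2 + bu + c. Substituting each data point gives a linear system:
  16a - 4b + c = 88
  a - b + c = 7
  4a + 2b + c = 16
Solving the system yields a = 5, b = -2, c = 0.
So f(u) = 5u^2 - 2u.
The coefficient of u is -2.

-2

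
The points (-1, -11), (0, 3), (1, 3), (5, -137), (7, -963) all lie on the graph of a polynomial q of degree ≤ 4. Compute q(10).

-5577

Using the Lagrange interpolation formula with nodes -1, 0, 1, 5, 7:
  L_0(x) = x(x - 1)(x - 5)(x - 7) / 96
  L_1(x) = (x + 1)(x - 1)(x - 5)(x - 7) / -35
  L_2(x) = (x + 1)x(x - 5)(x - 7) / 48
  L_3(x) = (x + 1)x(x - 1)(x - 7) / -240
  L_4(x) = (x + 1)x(x - 1)(x - 5) / 672
Then q(x) = -11·L_0(x) + 3·L_1(x) + 3·L_2(x) - 137·L_3(x) - 963·L_4(x).
Expanding and collecting terms gives q(x) = -x⁴ + 5x³ - 6x² + 2x + 3.
Evaluating at x = 10: q(10) = -5577.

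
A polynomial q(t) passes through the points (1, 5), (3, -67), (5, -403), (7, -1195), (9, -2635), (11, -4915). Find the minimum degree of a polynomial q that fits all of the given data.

3

Forward differences of the values at t = 1, 3, 5, 7, 9, 11:
  q  : 5  -67  -403  -1195  -2635  -4915
  Δ  : -72  -336  -792  -1440  -2280
  Δ^2: -264  -456  -648  -840
  Δ^3: -192  -192  -192
  Δ^4: 0  0
  Δ^5: 0
The third differences are constant (-192) and nonzero, while all higher differences vanish, so the minimal degree is 3.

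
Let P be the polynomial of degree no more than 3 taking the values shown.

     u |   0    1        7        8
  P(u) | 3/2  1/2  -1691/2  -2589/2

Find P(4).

-269/2

Using the Lagrange interpolation formula with nodes 0, 1, 7, 8:
  L_0(u) = (u - 1)(u - 7)(u - 8) / -56
  L_1(u) = u(u - 7)(u - 8) / 42
  L_2(u) = u(u - 1)(u - 8) / -42
  L_3(u) = u(u - 1)(u - 7) / 56
Then P(u) = 3/2·L_0(u) + 1/2·L_1(u) - 1691/2·L_2(u) - 2589/2·L_3(u).
Expanding and collecting terms gives P(u) = -3u^3 + 4u^2 - 2u + 3/2.
Evaluating at u = 4: P(4) = -269/2.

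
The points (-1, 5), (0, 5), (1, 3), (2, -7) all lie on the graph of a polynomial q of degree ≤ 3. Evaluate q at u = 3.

Forward differences of the values at u = -1, 0, 1, 2:
  q  : 5  5  3  -7
  Δ  : 0  -2  -10
  Δ^2: -2  -8
  Δ^3: -6
The third differences are constant, confirming degree 3.
Interpolating (Newton forward form) and evaluating at u = 3 gives q(3) = -31.

-31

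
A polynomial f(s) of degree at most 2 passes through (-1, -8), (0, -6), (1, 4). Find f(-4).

34

Forward differences of the values at s = -1, 0, 1:
  f  : -8  -6  4
  Δ  : 2  10
  Δ^2: 8
The second differences are constant, confirming degree 2.
Interpolating (Newton forward form) and evaluating at s = -4 gives f(-4) = 34.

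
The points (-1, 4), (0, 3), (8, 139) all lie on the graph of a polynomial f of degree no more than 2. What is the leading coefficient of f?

Write f(t) = at^2 + bt + c. Substituting each data point gives a linear system:
  a - b + c = 4
  c = 3
  64a + 8b + c = 139
Solving the system yields a = 2, b = 1, c = 3.
So f(t) = 2t² + t + 3.
The leading coefficient is 2.

2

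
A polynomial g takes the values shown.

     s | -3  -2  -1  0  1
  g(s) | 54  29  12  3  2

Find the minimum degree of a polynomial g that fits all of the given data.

2

Forward differences of the values at s = -3, -2, -1, 0, 1:
  g  : 54  29  12  3  2
  Δ  : -25  -17  -9  -1
  Δ^2: 8  8  8
  Δ^3: 0  0
  Δ^4: 0
The second differences are constant (8) and nonzero, while all higher differences vanish, so the minimal degree is 2.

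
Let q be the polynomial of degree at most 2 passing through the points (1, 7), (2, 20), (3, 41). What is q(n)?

q(n) = 4n^2 + n + 2

Using the Lagrange interpolation formula with nodes 1, 2, 3:
  L_0(n) = (n - 2)(n - 3) / 2
  L_1(n) = (n - 1)(n - 3) / -1
  L_2(n) = (n - 1)(n - 2) / 2
Then q(n) = 7·L_0(n) + 20·L_1(n) + 41·L_2(n).
Expanding and collecting terms gives q(n) = 4n^2 + n + 2.
Check: q(1) = 7. ✓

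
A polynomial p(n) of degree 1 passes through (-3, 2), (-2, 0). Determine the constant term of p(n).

Write p(n) = an + b. Substituting each data point gives a linear system:
  -3a + b = 2
  -2a + b = 0
Solving the system yields a = -2, b = -4.
So p(n) = -2n - 4.
The constant term is -4.

-4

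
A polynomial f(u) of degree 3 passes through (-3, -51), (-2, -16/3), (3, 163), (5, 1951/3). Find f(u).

f(u) = 4u^3 + 6u^2 - (1/3)u + 2

Using the Lagrange interpolation formula with nodes -3, -2, 3, 5:
  L_0(u) = (u + 2)(u - 3)(u - 5) / -48
  L_1(u) = (u + 3)(u - 3)(u - 5) / 35
  L_2(u) = (u + 3)(u + 2)(u - 5) / -60
  L_3(u) = (u + 3)(u + 2)(u - 3) / 112
Then f(u) = -51·L_0(u) - 16/3·L_1(u) + 163·L_2(u) + 1951/3·L_3(u).
Expanding and collecting terms gives f(u) = 4u³ + 6u² - (1/3)u + 2.
Check: f(-3) = -51. ✓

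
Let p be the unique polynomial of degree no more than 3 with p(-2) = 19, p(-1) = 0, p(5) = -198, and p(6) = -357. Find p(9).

Using the Lagrange interpolation formula with nodes -2, -1, 5, 6:
  L_0(u) = (u + 1)(u - 5)(u - 6) / -56
  L_1(u) = (u + 2)(u - 5)(u - 6) / 42
  L_2(u) = (u + 2)(u + 1)(u - 6) / -42
  L_3(u) = (u + 2)(u + 1)(u - 5) / 56
Then p(u) = 19·L_0(u) + 0·L_1(u) - 198·L_2(u) - 357·L_3(u).
Expanding and collecting terms gives p(u) = -2u^3 + 2u^2 + u - 3.
Evaluating at u = 9: p(9) = -1290.

-1290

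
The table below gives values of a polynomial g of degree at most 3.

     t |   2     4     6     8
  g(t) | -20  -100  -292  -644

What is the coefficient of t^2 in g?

Write g(t) = at^3 + bt^2 + ct + d. Substituting each data point gives a linear system:
  8a + 4b + 2c + d = -20
  64a + 16b + 4c + d = -100
  216a + 36b + 6c + d = -292
  512a + 64b + 8c + d = -644
Solving the system yields a = -1, b = -2, c = 0, d = -4.
So g(t) = -t^3 - 2t^2 - 4.
The coefficient of t^2 is -2.

-2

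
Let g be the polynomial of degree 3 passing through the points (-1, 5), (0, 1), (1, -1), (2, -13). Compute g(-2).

Write g(u) = au^3 + bu^2 + cu + d. Substituting each data point gives a linear system:
  -a + b - c + d = 5
  d = 1
  a + b + c + d = -1
  8a + 4b + 2c + d = -13
Solving the system yields a = -2, b = 1, c = -1, d = 1.
So g(u) = -2u^3 + u^2 - u + 1.
Then g(-2) = 23.

23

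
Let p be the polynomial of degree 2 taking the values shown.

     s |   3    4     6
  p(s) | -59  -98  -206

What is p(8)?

Using the Lagrange interpolation formula with nodes 3, 4, 6:
  L_0(s) = (s - 4)(s - 6) / 3
  L_1(s) = (s - 3)(s - 6) / -2
  L_2(s) = (s - 3)(s - 4) / 6
Then p(s) = -59·L_0(s) - 98·L_1(s) - 206·L_2(s).
Expanding and collecting terms gives p(s) = -5s^2 - 4s - 2.
Evaluating at s = 8: p(8) = -354.

-354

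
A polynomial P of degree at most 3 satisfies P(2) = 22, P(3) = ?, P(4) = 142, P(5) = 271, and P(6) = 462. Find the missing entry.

The 4 known points determine the degree-3 polynomial uniquely.
Write P(n) = an^3 + bn^2 + cn + d. Substituting each data point gives a linear system:
  8a + 4b + 2c + d = 22
  64a + 16b + 4c + d = 142
  125a + 25b + 5c + d = 271
  216a + 36b + 6c + d = 462
Solving the system yields a = 2, b = 1, c = -2, d = 6.
So P(n) = 2n³ + n² - 2n + 6.
Then P(3) = 63.

63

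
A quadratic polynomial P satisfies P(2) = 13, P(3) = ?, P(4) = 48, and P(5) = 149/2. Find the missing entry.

55/2

The 3 known points determine the degree-2 polynomial uniquely.
Write P(s) = as^2 + bs + c. Substituting each data point gives a linear system:
  4a + 2b + c = 13
  16a + 4b + c = 48
  25a + 5b + c = 149/2
Solving the system yields a = 3, b = -1/2, c = 2.
So P(s) = 3s^2 - (1/2)s + 2.
Then P(3) = 55/2.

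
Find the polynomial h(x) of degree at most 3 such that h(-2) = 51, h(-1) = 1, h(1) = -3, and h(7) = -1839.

Using the Lagrange interpolation formula with nodes -2, -1, 1, 7:
  L_0(x) = (x + 1)(x - 1)(x - 7) / -27
  L_1(x) = (x + 2)(x - 1)(x - 7) / 16
  L_2(x) = (x + 2)(x + 1)(x - 7) / -36
  L_3(x) = (x + 2)(x + 1)(x - 1) / 432
Then h(x) = 51·L_0(x) + 1·L_1(x) - 3·L_2(x) - 1839·L_3(x).
Expanding and collecting terms gives h(x) = -6x³ + 4x² + 4x - 5.
Check: h(7) = -1839. ✓

h(x) = -6x^3 + 4x^2 + 4x - 5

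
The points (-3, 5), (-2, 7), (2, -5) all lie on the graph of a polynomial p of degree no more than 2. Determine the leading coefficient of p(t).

-1

Write p(t) = at^2 + bt + c. Substituting each data point gives a linear system:
  9a - 3b + c = 5
  4a - 2b + c = 7
  4a + 2b + c = -5
Solving the system yields a = -1, b = -3, c = 5.
So p(t) = -t² - 3t + 5.
The leading coefficient is -1.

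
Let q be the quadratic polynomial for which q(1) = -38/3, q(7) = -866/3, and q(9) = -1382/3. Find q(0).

Using the Lagrange interpolation formula with nodes 1, 7, 9:
  L_0(s) = (s - 7)(s - 9) / 48
  L_1(s) = (s - 1)(s - 9) / -12
  L_2(s) = (s - 1)(s - 7) / 16
Then q(s) = -38/3·L_0(s) - 866/3·L_1(s) - 1382/3·L_2(s).
Expanding and collecting terms gives q(s) = -5s^2 - 6s - 5/3.
Evaluating at s = 0: q(0) = -5/3.

-5/3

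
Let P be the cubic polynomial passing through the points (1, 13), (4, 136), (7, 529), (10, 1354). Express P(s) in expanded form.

P(s) = s^3 + 3s^2 + 5s + 4

Write P(s) = as^3 + bs^2 + cs + d. Substituting each data point gives a linear system:
  a + b + c + d = 13
  64a + 16b + 4c + d = 136
  343a + 49b + 7c + d = 529
  1000a + 100b + 10c + d = 1354
Solving the system yields a = 1, b = 3, c = 5, d = 4.
So P(s) = s^3 + 3s^2 + 5s + 4.
Check: P(10) = 1354. ✓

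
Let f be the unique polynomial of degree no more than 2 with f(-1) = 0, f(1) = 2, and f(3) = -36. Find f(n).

Write f(n) = an^2 + bn + c. Substituting each data point gives a linear system:
  a - b + c = 0
  a + b + c = 2
  9a + 3b + c = -36
Solving the system yields a = -5, b = 1, c = 6.
So f(n) = -5n^2 + n + 6.
Check: f(-1) = 0. ✓

f(n) = -5n^2 + n + 6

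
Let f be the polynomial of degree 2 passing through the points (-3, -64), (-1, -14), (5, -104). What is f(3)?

Write f(s) = as^2 + bs + c. Substituting each data point gives a linear system:
  9a - 3b + c = -64
  a - b + c = -14
  25a + 5b + c = -104
Solving the system yields a = -5, b = 5, c = -4.
So f(s) = -5s² + 5s - 4.
Then f(3) = -34.

-34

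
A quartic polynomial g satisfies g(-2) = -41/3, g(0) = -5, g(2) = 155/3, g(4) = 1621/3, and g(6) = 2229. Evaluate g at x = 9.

Write g(x) = ax^4 + bx^3 + cx^2 + dx + e. Substituting each data point gives a linear system:
  16a - 8b + 4c - 2d + e = -41/3
  e = -5
  16a + 8b + 4c + 2d + e = 155/3
  256a + 64b + 16c + 4d + e = 1621/3
  1296a + 216b + 36c + 6d + e = 2229
Solving the system yields a = 1, b = 4, c = 2, d = 1/3, e = -5.
So g(x) = x⁴ + 4x³ + 2x² + (1/3)x - 5.
Then g(9) = 9637.

9637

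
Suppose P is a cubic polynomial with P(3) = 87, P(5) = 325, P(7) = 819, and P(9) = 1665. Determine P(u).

P(u) = 2u^3 + 2u^2 + 5u

Write P(u) = au^3 + bu^2 + cu + d. Substituting each data point gives a linear system:
  27a + 9b + 3c + d = 87
  125a + 25b + 5c + d = 325
  343a + 49b + 7c + d = 819
  729a + 81b + 9c + d = 1665
Solving the system yields a = 2, b = 2, c = 5, d = 0.
So P(u) = 2u³ + 2u² + 5u.
Check: P(5) = 325. ✓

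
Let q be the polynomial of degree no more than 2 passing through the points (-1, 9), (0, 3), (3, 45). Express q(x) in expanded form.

Write q(x) = ax^2 + bx + c. Substituting each data point gives a linear system:
  a - b + c = 9
  c = 3
  9a + 3b + c = 45
Solving the system yields a = 5, b = -1, c = 3.
So q(x) = 5x^2 - x + 3.
Check: q(-1) = 9. ✓

q(x) = 5x^2 - x + 3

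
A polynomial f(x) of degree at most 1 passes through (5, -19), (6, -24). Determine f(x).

f(x) = -5x + 6

Using the Lagrange interpolation formula with nodes 5, 6:
  L_0(x) = (x - 6) / -1
  L_1(x) = (x - 5) / 1
Then f(x) = -19·L_0(x) - 24·L_1(x).
Expanding and collecting terms gives f(x) = -5x + 6.
Check: f(6) = -24. ✓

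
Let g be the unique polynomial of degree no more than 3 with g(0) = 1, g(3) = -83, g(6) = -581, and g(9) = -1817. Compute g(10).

-2449

Using the Lagrange interpolation formula with nodes 0, 3, 6, 9:
  L_0(u) = (u - 3)(u - 6)(u - 9) / -162
  L_1(u) = u(u - 6)(u - 9) / 54
  L_2(u) = u(u - 3)(u - 9) / -54
  L_3(u) = u(u - 3)(u - 6) / 162
Then g(u) = 1·L_0(u) - 83·L_1(u) - 581·L_2(u) - 1817·L_3(u).
Expanding and collecting terms gives g(u) = -2u^3 - 5u^2 + 5u + 1.
Evaluating at u = 10: g(10) = -2449.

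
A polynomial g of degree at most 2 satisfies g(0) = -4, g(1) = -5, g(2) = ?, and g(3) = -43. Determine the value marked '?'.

On equispaced nodes a degree-2 polynomial has vanishing third forward difference, so
  - g(0) + 3·g(1) - 3·g(2) + g(3) = 0.
Substituting the known values and solving for g(2):
  -3·g(2) = 54
  g(2) = -18.

-18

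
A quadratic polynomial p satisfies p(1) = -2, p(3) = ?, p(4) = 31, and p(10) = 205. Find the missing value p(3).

16

The 3 known points determine the degree-2 polynomial uniquely.
Write p(x) = ax^2 + bx + c. Substituting each data point gives a linear system:
  a + b + c = -2
  16a + 4b + c = 31
  100a + 10b + c = 205
Solving the system yields a = 2, b = 1, c = -5.
So p(x) = 2x² + x - 5.
Then p(3) = 16.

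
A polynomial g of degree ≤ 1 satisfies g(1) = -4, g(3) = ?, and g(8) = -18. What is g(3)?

The 2 known points determine the degree-1 polynomial uniquely.
Write g(t) = at + b. Substituting each data point gives a linear system:
  a + b = -4
  8a + b = -18
Solving the system yields a = -2, b = -2.
So g(t) = -2t - 2.
Then g(3) = -8.

-8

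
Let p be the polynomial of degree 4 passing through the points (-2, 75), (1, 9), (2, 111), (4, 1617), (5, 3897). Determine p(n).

Write p(n) = an^4 + bn^3 + cn^2 + dn + e. Substituting each data point gives a linear system:
  16a - 8b + 4c - 2d + e = 75
  a + b + c + d + e = 9
  16a + 8b + 4c + 2d + e = 111
  256a + 64b + 16c + 4d + e = 1617
  625a + 125b + 25c + 5d + e = 3897
Solving the system yields a = 6, b = 1, c = 0, d = 5, e = -3.
So p(n) = 6n^4 + n^3 + 5n - 3.
Check: p(1) = 9. ✓

p(n) = 6n^4 + n^3 + 5n - 3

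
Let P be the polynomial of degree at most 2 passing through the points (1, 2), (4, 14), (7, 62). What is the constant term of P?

Write P(n) = an^2 + bn + c. Substituting each data point gives a linear system:
  a + b + c = 2
  16a + 4b + c = 14
  49a + 7b + c = 62
Solving the system yields a = 2, b = -6, c = 6.
So P(n) = 2n² - 6n + 6.
The constant term is 6.

6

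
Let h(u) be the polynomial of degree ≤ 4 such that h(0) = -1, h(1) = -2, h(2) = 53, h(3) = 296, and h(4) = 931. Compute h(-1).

-4

Forward differences of the values at u = 0, 1, 2, 3, 4:
  h  : -1  -2  53  296  931
  Δ  : -1  55  243  635
  Δ^2: 56  188  392
  Δ^3: 132  204
  Δ^4: 72
The fourth differences are constant, confirming degree 4.
Interpolating (Newton forward form) and evaluating at u = -1 gives h(-1) = -4.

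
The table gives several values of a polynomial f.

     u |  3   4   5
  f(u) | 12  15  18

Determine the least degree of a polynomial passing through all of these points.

Forward differences of the values at u = 3, 4, 5:
  f  : 12  15  18
  Δ  : 3  3
  Δ^2: 0
The first differences are constant (3) and nonzero, while all higher differences vanish, so the minimal degree is 1.

1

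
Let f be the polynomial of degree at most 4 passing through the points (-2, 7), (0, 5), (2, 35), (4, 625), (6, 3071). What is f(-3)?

65

Write f(n) = an^4 + bn^3 + cn^2 + dn + e. Substituting each data point gives a linear system:
  16a - 8b + 4c - 2d + e = 7
  e = 5
  16a + 8b + 4c + 2d + e = 35
  256a + 64b + 16c + 4d + e = 625
  1296a + 216b + 36c + 6d + e = 3071
Solving the system yields a = 2, b = 3, c = -4, d = -5, e = 5.
So f(n) = 2n⁴ + 3n³ - 4n² - 5n + 5.
Then f(-3) = 65.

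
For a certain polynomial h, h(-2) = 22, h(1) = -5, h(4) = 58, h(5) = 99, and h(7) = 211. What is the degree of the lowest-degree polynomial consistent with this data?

2

Divided differences on the nodes -2, 1, 4, 5, 7:
  order 0: 22  -5  58  99  211
  order 1: -9  21  41  56
  order 2: 5  5  5
  order 3: 0  0
  order 4: 0
The order-2 divided differences are all 5 (nonzero) and every higher order vanishes, so the data lies on a polynomial of degree exactly 2.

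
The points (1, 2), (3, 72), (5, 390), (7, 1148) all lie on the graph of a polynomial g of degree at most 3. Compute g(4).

188

Write g(u) = au^3 + bu^2 + cu + d. Substituting each data point gives a linear system:
  a + b + c + d = 2
  27a + 9b + 3c + d = 72
  125a + 25b + 5c + d = 390
  343a + 49b + 7c + d = 1148
Solving the system yields a = 4, b = -5, c = 3, d = 0.
So g(u) = 4u^3 - 5u^2 + 3u.
Then g(4) = 188.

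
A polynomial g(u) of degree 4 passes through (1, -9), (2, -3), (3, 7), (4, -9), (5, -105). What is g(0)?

-5

Forward differences of the values at u = 1, 2, 3, 4, 5:
  g  : -9  -3  7  -9  -105
  Δ  : 6  10  -16  -96
  Δ^2: 4  -26  -80
  Δ^3: -30  -54
  Δ^4: -24
The fourth differences are constant, confirming degree 4.
Interpolating (Newton forward form) and evaluating at u = 0 gives g(0) = -5.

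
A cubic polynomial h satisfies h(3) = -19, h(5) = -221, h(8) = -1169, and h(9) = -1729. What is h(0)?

-1

Write h(t) = at^3 + bt^2 + ct + d. Substituting each data point gives a linear system:
  27a + 9b + 3c + d = -19
  125a + 25b + 5c + d = -221
  512a + 64b + 8c + d = -1169
  729a + 81b + 9c + d = -1729
Solving the system yields a = -3, b = 5, c = 6, d = -1.
So h(t) = -3t³ + 5t² + 6t - 1.
Then h(0) = -1.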